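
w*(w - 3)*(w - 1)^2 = w^4 - 5*w^3 + 7*w^2 - 3*w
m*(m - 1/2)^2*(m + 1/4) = m^4 - 3*m^3/4 + m/16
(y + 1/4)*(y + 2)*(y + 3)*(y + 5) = y^4 + 41*y^3/4 + 67*y^2/2 + 151*y/4 + 15/2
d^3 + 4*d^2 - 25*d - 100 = (d - 5)*(d + 4)*(d + 5)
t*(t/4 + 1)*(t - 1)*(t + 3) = t^4/4 + 3*t^3/2 + 5*t^2/4 - 3*t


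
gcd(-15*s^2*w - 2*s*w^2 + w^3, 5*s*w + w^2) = w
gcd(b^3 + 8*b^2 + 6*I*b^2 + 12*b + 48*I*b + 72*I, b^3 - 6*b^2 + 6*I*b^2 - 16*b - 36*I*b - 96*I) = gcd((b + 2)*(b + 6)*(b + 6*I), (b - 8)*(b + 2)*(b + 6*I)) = b^2 + b*(2 + 6*I) + 12*I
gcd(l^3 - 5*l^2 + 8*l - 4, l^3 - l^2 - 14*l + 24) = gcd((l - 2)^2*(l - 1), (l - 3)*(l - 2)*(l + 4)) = l - 2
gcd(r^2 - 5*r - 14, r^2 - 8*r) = 1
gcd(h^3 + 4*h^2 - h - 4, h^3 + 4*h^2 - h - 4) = h^3 + 4*h^2 - h - 4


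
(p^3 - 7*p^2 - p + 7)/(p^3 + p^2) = 1 - 8/p + 7/p^2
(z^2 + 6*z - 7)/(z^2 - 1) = (z + 7)/(z + 1)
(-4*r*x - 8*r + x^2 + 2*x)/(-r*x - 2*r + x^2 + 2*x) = (-4*r + x)/(-r + x)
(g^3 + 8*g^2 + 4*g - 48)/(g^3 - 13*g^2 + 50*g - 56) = (g^2 + 10*g + 24)/(g^2 - 11*g + 28)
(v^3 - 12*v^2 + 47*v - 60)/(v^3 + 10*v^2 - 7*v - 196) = (v^2 - 8*v + 15)/(v^2 + 14*v + 49)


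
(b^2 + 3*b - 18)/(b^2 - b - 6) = (b + 6)/(b + 2)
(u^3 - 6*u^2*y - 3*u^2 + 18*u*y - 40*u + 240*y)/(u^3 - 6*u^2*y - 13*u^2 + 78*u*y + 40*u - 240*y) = (u + 5)/(u - 5)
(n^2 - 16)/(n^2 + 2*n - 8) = (n - 4)/(n - 2)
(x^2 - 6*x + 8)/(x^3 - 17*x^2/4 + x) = 4*(x - 2)/(x*(4*x - 1))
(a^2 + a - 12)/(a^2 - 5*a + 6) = (a + 4)/(a - 2)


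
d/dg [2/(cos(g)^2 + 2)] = 8*sin(2*g)/(cos(2*g) + 5)^2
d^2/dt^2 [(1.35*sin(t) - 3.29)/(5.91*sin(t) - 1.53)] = (102.706344*sin(t)^2 + 26.588952*sin(t) - 205.412688)/(206.425071*sin(t)^3 - 160.319979*sin(t)^2 + 41.504157*sin(t) - 3.581577)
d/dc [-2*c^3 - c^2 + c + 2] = -6*c^2 - 2*c + 1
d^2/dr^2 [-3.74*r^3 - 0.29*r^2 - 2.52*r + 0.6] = -22.44*r - 0.58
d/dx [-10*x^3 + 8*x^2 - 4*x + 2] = -30*x^2 + 16*x - 4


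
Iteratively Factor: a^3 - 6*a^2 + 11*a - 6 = (a - 3)*(a^2 - 3*a + 2) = (a - 3)*(a - 1)*(a - 2)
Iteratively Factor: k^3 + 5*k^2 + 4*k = (k + 1)*(k^2 + 4*k) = k*(k + 1)*(k + 4)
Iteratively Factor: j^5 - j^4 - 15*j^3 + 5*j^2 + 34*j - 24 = (j + 2)*(j^4 - 3*j^3 - 9*j^2 + 23*j - 12) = (j - 1)*(j + 2)*(j^3 - 2*j^2 - 11*j + 12) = (j - 4)*(j - 1)*(j + 2)*(j^2 + 2*j - 3) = (j - 4)*(j - 1)^2*(j + 2)*(j + 3)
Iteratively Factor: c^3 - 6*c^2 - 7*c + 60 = (c - 5)*(c^2 - c - 12) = (c - 5)*(c - 4)*(c + 3)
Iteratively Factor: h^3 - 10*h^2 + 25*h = (h - 5)*(h^2 - 5*h) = h*(h - 5)*(h - 5)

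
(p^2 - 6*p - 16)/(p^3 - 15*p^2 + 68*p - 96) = (p + 2)/(p^2 - 7*p + 12)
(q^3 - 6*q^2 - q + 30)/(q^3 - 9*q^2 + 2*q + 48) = (q - 5)/(q - 8)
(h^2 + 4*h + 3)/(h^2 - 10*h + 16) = (h^2 + 4*h + 3)/(h^2 - 10*h + 16)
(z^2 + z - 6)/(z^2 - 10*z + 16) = (z + 3)/(z - 8)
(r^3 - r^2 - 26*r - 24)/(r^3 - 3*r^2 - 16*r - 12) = (r + 4)/(r + 2)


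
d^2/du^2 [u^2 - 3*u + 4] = 2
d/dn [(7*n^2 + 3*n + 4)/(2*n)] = 7/2 - 2/n^2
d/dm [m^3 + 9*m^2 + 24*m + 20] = 3*m^2 + 18*m + 24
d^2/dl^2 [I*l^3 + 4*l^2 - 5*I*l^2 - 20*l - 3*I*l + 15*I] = 6*I*l + 8 - 10*I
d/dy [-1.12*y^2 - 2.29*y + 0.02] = -2.24*y - 2.29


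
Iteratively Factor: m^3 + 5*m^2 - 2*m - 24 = (m + 4)*(m^2 + m - 6) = (m - 2)*(m + 4)*(m + 3)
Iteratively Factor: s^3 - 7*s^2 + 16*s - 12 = (s - 2)*(s^2 - 5*s + 6) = (s - 3)*(s - 2)*(s - 2)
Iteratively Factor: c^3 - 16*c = (c + 4)*(c^2 - 4*c) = c*(c + 4)*(c - 4)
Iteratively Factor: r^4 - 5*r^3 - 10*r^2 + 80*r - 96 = (r - 4)*(r^3 - r^2 - 14*r + 24) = (r - 4)*(r + 4)*(r^2 - 5*r + 6) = (r - 4)*(r - 2)*(r + 4)*(r - 3)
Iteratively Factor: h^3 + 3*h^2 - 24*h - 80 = (h - 5)*(h^2 + 8*h + 16) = (h - 5)*(h + 4)*(h + 4)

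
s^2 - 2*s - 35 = (s - 7)*(s + 5)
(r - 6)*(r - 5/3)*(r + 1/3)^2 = r^4 - 7*r^3 + 5*r^2 + 157*r/27 + 10/9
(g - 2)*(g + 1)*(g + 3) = g^3 + 2*g^2 - 5*g - 6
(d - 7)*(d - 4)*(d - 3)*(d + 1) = d^4 - 13*d^3 + 47*d^2 - 23*d - 84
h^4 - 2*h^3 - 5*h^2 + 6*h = h*(h - 3)*(h - 1)*(h + 2)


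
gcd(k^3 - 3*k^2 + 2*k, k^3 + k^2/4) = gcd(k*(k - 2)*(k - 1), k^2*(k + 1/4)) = k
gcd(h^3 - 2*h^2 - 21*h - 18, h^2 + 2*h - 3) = h + 3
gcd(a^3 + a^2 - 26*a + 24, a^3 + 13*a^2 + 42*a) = a + 6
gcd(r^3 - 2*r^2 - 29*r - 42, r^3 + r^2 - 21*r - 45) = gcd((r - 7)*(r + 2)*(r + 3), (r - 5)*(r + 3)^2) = r + 3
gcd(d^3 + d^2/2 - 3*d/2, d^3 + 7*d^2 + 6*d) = d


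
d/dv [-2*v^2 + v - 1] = 1 - 4*v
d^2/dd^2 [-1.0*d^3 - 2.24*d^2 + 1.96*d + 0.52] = -6.0*d - 4.48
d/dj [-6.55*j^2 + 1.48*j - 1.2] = 1.48 - 13.1*j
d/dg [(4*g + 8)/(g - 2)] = -16/(g - 2)^2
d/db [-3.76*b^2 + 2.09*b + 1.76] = 2.09 - 7.52*b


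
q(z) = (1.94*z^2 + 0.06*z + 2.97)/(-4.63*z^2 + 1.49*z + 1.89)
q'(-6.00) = -0.00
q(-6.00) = -0.42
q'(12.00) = 0.00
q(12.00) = -0.44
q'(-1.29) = -0.73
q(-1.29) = -0.79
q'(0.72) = 70.81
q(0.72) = 7.14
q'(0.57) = 10.87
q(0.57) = 2.94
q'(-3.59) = -0.02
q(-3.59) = -0.44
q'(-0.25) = -8.50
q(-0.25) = 2.50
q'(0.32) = 2.00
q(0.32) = 1.68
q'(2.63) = 0.16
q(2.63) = -0.63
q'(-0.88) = -3.60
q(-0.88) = -1.47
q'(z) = (3.88*z + 0.06)/(-4.63*z^2 + 1.49*z + 1.89) + (9.26*z - 1.49)*(1.94*z^2 + 0.06*z + 2.97)/(-4.63*z^2 + 1.49*z + 1.89)^2 = (3.1684*z^2 + 34.8354*z - 4.3119)/(21.4369*z^4 - 13.7974*z^3 - 15.2813*z^2 + 5.6322*z + 3.5721)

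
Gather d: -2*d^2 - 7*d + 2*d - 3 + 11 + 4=-2*d^2 - 5*d + 12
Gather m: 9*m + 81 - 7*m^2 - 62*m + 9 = -7*m^2 - 53*m + 90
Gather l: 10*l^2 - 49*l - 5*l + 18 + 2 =10*l^2 - 54*l + 20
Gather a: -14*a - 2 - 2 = -14*a - 4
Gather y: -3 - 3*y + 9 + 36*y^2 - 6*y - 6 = 36*y^2 - 9*y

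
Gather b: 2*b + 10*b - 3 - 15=12*b - 18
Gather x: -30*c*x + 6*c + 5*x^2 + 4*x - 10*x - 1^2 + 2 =6*c + 5*x^2 + x*(-30*c - 6) + 1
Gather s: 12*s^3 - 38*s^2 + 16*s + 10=12*s^3 - 38*s^2 + 16*s + 10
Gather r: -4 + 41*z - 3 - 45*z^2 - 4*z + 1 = -45*z^2 + 37*z - 6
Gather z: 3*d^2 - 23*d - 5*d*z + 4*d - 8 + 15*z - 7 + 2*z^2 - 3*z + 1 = 3*d^2 - 19*d + 2*z^2 + z*(12 - 5*d) - 14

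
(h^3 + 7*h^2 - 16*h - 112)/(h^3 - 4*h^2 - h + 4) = (h^2 + 11*h + 28)/(h^2 - 1)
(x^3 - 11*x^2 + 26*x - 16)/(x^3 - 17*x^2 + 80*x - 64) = (x - 2)/(x - 8)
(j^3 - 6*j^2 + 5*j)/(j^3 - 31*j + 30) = j/(j + 6)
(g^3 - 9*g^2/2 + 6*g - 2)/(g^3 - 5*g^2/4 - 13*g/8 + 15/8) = 4*(2*g^3 - 9*g^2 + 12*g - 4)/(8*g^3 - 10*g^2 - 13*g + 15)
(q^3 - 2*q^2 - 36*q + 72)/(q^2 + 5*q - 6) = (q^2 - 8*q + 12)/(q - 1)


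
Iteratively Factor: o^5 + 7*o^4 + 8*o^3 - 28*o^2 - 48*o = (o - 2)*(o^4 + 9*o^3 + 26*o^2 + 24*o) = (o - 2)*(o + 3)*(o^3 + 6*o^2 + 8*o) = (o - 2)*(o + 2)*(o + 3)*(o^2 + 4*o) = o*(o - 2)*(o + 2)*(o + 3)*(o + 4)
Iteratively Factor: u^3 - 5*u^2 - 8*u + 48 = (u - 4)*(u^2 - u - 12) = (u - 4)^2*(u + 3)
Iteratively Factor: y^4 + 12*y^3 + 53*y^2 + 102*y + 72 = (y + 2)*(y^3 + 10*y^2 + 33*y + 36) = (y + 2)*(y + 3)*(y^2 + 7*y + 12) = (y + 2)*(y + 3)*(y + 4)*(y + 3)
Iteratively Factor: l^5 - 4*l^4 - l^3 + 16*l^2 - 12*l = (l - 3)*(l^4 - l^3 - 4*l^2 + 4*l) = (l - 3)*(l + 2)*(l^3 - 3*l^2 + 2*l) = (l - 3)*(l - 1)*(l + 2)*(l^2 - 2*l) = l*(l - 3)*(l - 1)*(l + 2)*(l - 2)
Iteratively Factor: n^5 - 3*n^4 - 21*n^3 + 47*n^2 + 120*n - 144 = (n - 4)*(n^4 + n^3 - 17*n^2 - 21*n + 36) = (n - 4)*(n + 3)*(n^3 - 2*n^2 - 11*n + 12) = (n - 4)*(n + 3)^2*(n^2 - 5*n + 4) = (n - 4)*(n - 1)*(n + 3)^2*(n - 4)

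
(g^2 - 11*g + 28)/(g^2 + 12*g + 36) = (g^2 - 11*g + 28)/(g^2 + 12*g + 36)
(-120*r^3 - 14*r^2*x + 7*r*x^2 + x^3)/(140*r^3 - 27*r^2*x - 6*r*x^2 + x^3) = (6*r + x)/(-7*r + x)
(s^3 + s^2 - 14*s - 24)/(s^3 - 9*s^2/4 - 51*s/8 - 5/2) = 8*(s^2 + 5*s + 6)/(8*s^2 + 14*s + 5)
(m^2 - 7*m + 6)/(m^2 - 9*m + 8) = (m - 6)/(m - 8)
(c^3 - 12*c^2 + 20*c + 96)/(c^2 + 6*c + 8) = (c^2 - 14*c + 48)/(c + 4)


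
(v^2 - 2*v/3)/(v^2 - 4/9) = 3*v/(3*v + 2)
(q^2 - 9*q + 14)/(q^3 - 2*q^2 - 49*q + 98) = 1/(q + 7)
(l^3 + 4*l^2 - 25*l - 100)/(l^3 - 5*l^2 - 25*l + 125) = (l + 4)/(l - 5)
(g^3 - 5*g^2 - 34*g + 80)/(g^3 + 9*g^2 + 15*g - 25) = (g^2 - 10*g + 16)/(g^2 + 4*g - 5)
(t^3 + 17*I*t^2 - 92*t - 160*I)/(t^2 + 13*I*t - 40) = t + 4*I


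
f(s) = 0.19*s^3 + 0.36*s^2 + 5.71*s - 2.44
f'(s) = 0.57*s^2 + 0.72*s + 5.71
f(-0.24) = -3.79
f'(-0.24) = 5.57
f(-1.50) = -10.84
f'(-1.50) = 5.91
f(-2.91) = -20.69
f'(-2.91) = 8.44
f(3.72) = 33.56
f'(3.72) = 16.28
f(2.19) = 13.79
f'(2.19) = 10.02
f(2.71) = 19.46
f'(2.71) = 11.85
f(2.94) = 22.29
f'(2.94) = 12.75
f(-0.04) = -2.67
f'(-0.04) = 5.68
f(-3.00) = -21.46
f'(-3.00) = 8.68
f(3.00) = 23.06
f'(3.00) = 13.00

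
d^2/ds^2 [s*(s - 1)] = 2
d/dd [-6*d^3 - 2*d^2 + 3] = 2*d*(-9*d - 2)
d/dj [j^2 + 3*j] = 2*j + 3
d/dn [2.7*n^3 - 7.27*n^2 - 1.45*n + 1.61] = 8.1*n^2 - 14.54*n - 1.45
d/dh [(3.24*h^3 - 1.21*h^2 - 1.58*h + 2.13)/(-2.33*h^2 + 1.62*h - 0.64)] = (-7.5492*h^4 + 10.4976*h^3 - 11.8624*h^2 + 11.4746*h - 2.4394)/(5.4289*h^4 - 7.5492*h^3 + 5.6068*h^2 - 2.0736*h + 0.4096)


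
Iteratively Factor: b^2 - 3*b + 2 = (b - 1)*(b - 2)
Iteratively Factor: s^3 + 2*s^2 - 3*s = (s)*(s^2 + 2*s - 3) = s*(s - 1)*(s + 3)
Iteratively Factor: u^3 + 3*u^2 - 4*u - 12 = (u + 2)*(u^2 + u - 6) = (u - 2)*(u + 2)*(u + 3)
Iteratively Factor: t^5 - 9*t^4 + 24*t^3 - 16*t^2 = (t)*(t^4 - 9*t^3 + 24*t^2 - 16*t) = t*(t - 1)*(t^3 - 8*t^2 + 16*t) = t*(t - 4)*(t - 1)*(t^2 - 4*t) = t*(t - 4)^2*(t - 1)*(t)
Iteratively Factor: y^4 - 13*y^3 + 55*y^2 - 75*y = (y - 5)*(y^3 - 8*y^2 + 15*y) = (y - 5)*(y - 3)*(y^2 - 5*y) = (y - 5)^2*(y - 3)*(y)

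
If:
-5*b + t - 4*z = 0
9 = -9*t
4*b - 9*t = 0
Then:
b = -9/4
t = -1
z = 41/16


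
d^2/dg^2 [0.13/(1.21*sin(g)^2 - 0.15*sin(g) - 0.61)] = (0.761332*sin(g)^4 - 0.070785*sin(g)^3 - 0.755261*sin(g)^2 + 0.129675*sin(g) - 0.197756)/(-1.21*sin(g)^2 + 0.15*sin(g) + 0.61)^3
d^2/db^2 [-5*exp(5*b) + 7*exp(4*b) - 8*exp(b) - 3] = (-125*exp(4*b) + 112*exp(3*b) - 8)*exp(b)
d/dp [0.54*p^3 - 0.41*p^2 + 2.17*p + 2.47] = 1.62*p^2 - 0.82*p + 2.17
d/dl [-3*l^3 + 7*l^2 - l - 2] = -9*l^2 + 14*l - 1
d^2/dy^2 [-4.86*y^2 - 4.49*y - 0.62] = -9.72000000000000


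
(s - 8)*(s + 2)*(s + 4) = s^3 - 2*s^2 - 40*s - 64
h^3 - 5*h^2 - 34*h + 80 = (h - 8)*(h - 2)*(h + 5)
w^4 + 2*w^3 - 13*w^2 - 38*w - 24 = (w - 4)*(w + 1)*(w + 2)*(w + 3)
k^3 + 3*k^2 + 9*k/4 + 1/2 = (k + 1/2)^2*(k + 2)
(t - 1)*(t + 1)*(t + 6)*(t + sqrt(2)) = t^4 + sqrt(2)*t^3 + 6*t^3 - t^2 + 6*sqrt(2)*t^2 - 6*t - sqrt(2)*t - 6*sqrt(2)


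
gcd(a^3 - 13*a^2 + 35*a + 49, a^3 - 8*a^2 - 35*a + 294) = a^2 - 14*a + 49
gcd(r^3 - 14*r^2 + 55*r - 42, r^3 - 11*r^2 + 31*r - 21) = r^2 - 8*r + 7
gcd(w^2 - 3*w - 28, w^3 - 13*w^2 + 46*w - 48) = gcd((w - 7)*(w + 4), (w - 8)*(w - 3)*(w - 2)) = 1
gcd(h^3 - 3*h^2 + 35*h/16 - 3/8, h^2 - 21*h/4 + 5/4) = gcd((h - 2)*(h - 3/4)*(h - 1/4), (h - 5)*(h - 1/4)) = h - 1/4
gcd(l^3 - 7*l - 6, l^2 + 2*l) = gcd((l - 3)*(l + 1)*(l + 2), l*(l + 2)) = l + 2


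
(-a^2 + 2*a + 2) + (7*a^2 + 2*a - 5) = 6*a^2 + 4*a - 3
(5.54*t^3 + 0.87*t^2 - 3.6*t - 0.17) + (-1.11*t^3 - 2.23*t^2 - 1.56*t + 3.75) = 4.43*t^3 - 1.36*t^2 - 5.16*t + 3.58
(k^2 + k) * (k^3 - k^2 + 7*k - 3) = k^5 + 6*k^3 + 4*k^2 - 3*k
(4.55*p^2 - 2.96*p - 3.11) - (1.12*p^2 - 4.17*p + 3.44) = 3.43*p^2 + 1.21*p - 6.55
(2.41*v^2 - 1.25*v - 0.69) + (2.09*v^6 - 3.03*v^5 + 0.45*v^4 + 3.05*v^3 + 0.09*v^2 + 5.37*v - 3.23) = 2.09*v^6 - 3.03*v^5 + 0.45*v^4 + 3.05*v^3 + 2.5*v^2 + 4.12*v - 3.92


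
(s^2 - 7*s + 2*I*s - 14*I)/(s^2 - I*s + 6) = (s - 7)/(s - 3*I)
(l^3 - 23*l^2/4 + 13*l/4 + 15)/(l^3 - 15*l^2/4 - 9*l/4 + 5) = (l - 3)/(l - 1)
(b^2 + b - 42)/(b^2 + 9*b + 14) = (b - 6)/(b + 2)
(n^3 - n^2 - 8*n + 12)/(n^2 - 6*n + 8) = (n^2 + n - 6)/(n - 4)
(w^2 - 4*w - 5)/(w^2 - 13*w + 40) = (w + 1)/(w - 8)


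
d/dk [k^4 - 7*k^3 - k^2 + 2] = k*(4*k^2 - 21*k - 2)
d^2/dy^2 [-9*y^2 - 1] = -18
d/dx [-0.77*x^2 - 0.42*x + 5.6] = -1.54*x - 0.42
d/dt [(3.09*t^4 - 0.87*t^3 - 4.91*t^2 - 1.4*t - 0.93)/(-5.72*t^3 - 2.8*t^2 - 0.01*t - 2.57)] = (-17.6748*t^6 - 17.304*t^5 - 25.7419*t^4 - 47.7638*t^3 - 13.122*t^2 + 20.0294*t + 3.5887)/(32.7184*t^6 + 32.032*t^5 + 7.9544*t^4 + 29.4568*t^3 + 14.3921*t^2 + 0.0514*t + 6.6049)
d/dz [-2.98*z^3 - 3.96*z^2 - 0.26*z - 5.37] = -8.94*z^2 - 7.92*z - 0.26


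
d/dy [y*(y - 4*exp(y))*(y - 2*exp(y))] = -6*y^2*exp(y) + 3*y^2 + 16*y*exp(2*y) - 12*y*exp(y) + 8*exp(2*y)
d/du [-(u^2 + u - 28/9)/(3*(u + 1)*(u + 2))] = 2*(-9*u^2 - 46*u - 51)/(27*(u^4 + 6*u^3 + 13*u^2 + 12*u + 4))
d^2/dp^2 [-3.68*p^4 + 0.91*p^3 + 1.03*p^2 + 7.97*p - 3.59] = -44.16*p^2 + 5.46*p + 2.06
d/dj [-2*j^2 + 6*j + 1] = 6 - 4*j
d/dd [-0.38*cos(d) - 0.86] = 0.38*sin(d)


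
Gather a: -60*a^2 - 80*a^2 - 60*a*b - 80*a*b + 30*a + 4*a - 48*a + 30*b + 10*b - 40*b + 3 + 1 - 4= -140*a^2 + a*(-140*b - 14)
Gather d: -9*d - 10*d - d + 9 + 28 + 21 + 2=60 - 20*d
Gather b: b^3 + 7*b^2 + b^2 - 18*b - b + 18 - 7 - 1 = b^3 + 8*b^2 - 19*b + 10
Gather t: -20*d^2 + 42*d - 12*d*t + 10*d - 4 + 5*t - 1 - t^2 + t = -20*d^2 + 52*d - t^2 + t*(6 - 12*d) - 5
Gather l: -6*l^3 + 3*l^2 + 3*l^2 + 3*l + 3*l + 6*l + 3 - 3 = -6*l^3 + 6*l^2 + 12*l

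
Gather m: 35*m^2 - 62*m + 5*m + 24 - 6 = 35*m^2 - 57*m + 18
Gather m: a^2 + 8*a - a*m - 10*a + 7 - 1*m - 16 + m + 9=a^2 - a*m - 2*a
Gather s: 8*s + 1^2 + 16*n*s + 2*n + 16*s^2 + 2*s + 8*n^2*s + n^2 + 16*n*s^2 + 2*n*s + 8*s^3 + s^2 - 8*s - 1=n^2 + 2*n + 8*s^3 + s^2*(16*n + 17) + s*(8*n^2 + 18*n + 2)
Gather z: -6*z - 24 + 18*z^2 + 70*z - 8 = 18*z^2 + 64*z - 32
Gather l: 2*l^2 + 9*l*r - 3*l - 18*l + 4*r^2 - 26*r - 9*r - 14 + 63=2*l^2 + l*(9*r - 21) + 4*r^2 - 35*r + 49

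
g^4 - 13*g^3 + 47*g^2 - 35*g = g*(g - 7)*(g - 5)*(g - 1)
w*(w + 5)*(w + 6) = w^3 + 11*w^2 + 30*w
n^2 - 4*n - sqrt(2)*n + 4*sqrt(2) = (n - 4)*(n - sqrt(2))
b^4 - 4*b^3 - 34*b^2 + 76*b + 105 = (b - 7)*(b - 3)*(b + 1)*(b + 5)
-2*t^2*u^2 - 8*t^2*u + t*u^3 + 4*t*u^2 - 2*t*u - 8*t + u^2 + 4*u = (-2*t + u)*(u + 4)*(t*u + 1)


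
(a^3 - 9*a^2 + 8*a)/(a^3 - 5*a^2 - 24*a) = (a - 1)/(a + 3)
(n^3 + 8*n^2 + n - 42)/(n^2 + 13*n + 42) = (n^2 + n - 6)/(n + 6)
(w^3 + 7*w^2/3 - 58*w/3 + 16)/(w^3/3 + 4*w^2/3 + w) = (3*w^3 + 7*w^2 - 58*w + 48)/(w*(w^2 + 4*w + 3))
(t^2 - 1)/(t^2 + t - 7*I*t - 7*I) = (t - 1)/(t - 7*I)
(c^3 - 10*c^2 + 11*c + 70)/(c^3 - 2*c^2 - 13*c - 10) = (c - 7)/(c + 1)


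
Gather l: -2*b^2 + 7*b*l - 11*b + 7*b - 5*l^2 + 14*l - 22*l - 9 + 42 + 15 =-2*b^2 - 4*b - 5*l^2 + l*(7*b - 8) + 48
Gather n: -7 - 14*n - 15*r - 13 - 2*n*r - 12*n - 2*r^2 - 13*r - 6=n*(-2*r - 26) - 2*r^2 - 28*r - 26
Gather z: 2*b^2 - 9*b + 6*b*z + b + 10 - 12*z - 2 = 2*b^2 - 8*b + z*(6*b - 12) + 8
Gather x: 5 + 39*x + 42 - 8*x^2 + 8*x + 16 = -8*x^2 + 47*x + 63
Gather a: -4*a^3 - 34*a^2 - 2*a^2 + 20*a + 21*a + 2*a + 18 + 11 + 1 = -4*a^3 - 36*a^2 + 43*a + 30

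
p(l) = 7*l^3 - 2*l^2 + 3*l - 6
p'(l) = 21*l^2 - 4*l + 3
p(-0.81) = -13.46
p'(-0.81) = 20.02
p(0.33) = -4.98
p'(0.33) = 3.97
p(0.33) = -4.98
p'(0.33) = 3.97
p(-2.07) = -82.87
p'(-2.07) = 101.26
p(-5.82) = -1471.17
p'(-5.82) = 737.60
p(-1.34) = -30.45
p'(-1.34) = 46.07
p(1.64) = 24.42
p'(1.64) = 52.92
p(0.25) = -5.27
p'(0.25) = 3.31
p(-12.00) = -12426.00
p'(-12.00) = 3075.00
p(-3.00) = -222.00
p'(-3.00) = 204.00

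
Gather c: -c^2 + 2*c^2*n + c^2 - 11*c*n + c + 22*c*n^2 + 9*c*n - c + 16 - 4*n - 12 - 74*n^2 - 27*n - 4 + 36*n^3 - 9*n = 2*c^2*n + c*(22*n^2 - 2*n) + 36*n^3 - 74*n^2 - 40*n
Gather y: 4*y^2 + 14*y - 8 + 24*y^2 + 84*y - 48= 28*y^2 + 98*y - 56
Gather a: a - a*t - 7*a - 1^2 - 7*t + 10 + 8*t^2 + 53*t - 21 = a*(-t - 6) + 8*t^2 + 46*t - 12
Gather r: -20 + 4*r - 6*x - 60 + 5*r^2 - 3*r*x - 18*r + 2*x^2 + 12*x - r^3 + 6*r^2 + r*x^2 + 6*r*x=-r^3 + 11*r^2 + r*(x^2 + 3*x - 14) + 2*x^2 + 6*x - 80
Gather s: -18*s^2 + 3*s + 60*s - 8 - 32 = -18*s^2 + 63*s - 40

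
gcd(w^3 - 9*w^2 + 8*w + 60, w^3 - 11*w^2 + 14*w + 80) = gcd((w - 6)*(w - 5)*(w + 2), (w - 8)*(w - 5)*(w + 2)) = w^2 - 3*w - 10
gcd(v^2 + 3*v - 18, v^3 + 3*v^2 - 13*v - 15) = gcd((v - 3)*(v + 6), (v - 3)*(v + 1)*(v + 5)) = v - 3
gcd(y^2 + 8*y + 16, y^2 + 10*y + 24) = y + 4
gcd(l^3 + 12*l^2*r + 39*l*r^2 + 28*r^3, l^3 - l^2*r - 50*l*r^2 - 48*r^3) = l + r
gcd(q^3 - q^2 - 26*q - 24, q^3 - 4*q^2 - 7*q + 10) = 1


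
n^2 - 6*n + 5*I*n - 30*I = (n - 6)*(n + 5*I)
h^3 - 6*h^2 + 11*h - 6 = (h - 3)*(h - 2)*(h - 1)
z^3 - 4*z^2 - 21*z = z*(z - 7)*(z + 3)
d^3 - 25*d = d*(d - 5)*(d + 5)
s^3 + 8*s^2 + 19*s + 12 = (s + 1)*(s + 3)*(s + 4)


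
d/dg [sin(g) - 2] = cos(g)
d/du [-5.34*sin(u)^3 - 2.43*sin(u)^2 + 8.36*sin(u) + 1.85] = (-16.02*sin(u)^2 - 4.86*sin(u) + 8.36)*cos(u)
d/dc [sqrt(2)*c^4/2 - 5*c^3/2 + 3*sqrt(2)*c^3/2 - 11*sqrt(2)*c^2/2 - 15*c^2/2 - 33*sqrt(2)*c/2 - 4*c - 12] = 2*sqrt(2)*c^3 - 15*c^2/2 + 9*sqrt(2)*c^2/2 - 11*sqrt(2)*c - 15*c - 33*sqrt(2)/2 - 4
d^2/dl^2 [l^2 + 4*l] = 2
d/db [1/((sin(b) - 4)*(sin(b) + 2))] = 2*(1 - sin(b))*cos(b)/((sin(b) - 4)^2*(sin(b) + 2)^2)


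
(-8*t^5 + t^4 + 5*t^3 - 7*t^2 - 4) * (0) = 0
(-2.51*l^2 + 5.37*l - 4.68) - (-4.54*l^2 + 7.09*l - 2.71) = 2.03*l^2 - 1.72*l - 1.97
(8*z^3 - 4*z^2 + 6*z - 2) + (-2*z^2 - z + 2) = 8*z^3 - 6*z^2 + 5*z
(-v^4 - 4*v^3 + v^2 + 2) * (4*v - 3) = -4*v^5 - 13*v^4 + 16*v^3 - 3*v^2 + 8*v - 6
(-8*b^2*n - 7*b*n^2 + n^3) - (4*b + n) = -8*b^2*n - 7*b*n^2 - 4*b + n^3 - n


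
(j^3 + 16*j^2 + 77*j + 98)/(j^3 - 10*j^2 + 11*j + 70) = (j^2 + 14*j + 49)/(j^2 - 12*j + 35)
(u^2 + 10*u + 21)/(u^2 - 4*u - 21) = (u + 7)/(u - 7)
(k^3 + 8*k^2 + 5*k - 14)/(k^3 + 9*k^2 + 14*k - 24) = (k^2 + 9*k + 14)/(k^2 + 10*k + 24)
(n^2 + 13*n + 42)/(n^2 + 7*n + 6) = (n + 7)/(n + 1)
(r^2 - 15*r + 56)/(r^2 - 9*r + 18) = (r^2 - 15*r + 56)/(r^2 - 9*r + 18)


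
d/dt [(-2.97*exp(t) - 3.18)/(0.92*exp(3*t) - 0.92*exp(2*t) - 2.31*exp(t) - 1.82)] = (5.4648*exp(3*t) + 6.0444*exp(2*t) - 5.8512*exp(t) - 1.9404)*exp(t)/(0.8464*exp(6*t) - 1.6928*exp(5*t) - 3.404*exp(4*t) + 0.9016*exp(3*t) + 8.6849*exp(2*t) + 8.4084*exp(t) + 3.3124)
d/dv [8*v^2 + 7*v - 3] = 16*v + 7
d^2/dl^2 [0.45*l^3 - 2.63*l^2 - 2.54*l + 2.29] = 2.7*l - 5.26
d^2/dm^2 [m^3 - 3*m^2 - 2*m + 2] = 6*m - 6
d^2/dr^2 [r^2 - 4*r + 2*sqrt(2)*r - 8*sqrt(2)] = 2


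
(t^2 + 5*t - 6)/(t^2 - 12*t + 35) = (t^2 + 5*t - 6)/(t^2 - 12*t + 35)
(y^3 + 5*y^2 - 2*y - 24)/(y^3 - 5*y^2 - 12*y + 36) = (y + 4)/(y - 6)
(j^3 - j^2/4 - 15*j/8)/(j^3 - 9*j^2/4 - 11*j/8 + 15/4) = j/(j - 2)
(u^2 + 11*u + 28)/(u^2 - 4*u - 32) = (u + 7)/(u - 8)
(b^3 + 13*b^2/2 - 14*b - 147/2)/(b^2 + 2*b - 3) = (2*b^2 + 7*b - 49)/(2*(b - 1))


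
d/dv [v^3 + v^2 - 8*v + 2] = 3*v^2 + 2*v - 8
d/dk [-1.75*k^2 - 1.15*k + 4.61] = -3.5*k - 1.15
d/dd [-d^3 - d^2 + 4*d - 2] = -3*d^2 - 2*d + 4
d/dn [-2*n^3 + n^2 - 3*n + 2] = -6*n^2 + 2*n - 3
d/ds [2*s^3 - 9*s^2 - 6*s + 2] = 6*s^2 - 18*s - 6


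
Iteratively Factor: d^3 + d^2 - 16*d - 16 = (d + 4)*(d^2 - 3*d - 4) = (d + 1)*(d + 4)*(d - 4)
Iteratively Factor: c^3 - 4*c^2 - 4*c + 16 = (c + 2)*(c^2 - 6*c + 8) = (c - 4)*(c + 2)*(c - 2)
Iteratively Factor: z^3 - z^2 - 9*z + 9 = (z + 3)*(z^2 - 4*z + 3) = (z - 3)*(z + 3)*(z - 1)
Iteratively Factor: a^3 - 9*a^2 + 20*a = (a - 5)*(a^2 - 4*a) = (a - 5)*(a - 4)*(a)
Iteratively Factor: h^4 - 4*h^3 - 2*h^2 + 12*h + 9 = (h - 3)*(h^3 - h^2 - 5*h - 3) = (h - 3)*(h + 1)*(h^2 - 2*h - 3) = (h - 3)*(h + 1)^2*(h - 3)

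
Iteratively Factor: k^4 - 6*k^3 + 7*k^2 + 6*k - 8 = (k - 2)*(k^3 - 4*k^2 - k + 4) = (k - 2)*(k + 1)*(k^2 - 5*k + 4) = (k - 2)*(k - 1)*(k + 1)*(k - 4)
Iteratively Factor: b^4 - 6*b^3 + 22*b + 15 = (b - 5)*(b^3 - b^2 - 5*b - 3) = (b - 5)*(b - 3)*(b^2 + 2*b + 1) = (b - 5)*(b - 3)*(b + 1)*(b + 1)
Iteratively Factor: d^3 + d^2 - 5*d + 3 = (d + 3)*(d^2 - 2*d + 1) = (d - 1)*(d + 3)*(d - 1)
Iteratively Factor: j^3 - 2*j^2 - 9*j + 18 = (j - 3)*(j^2 + j - 6) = (j - 3)*(j - 2)*(j + 3)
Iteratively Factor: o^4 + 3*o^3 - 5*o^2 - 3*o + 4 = (o + 4)*(o^3 - o^2 - o + 1) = (o - 1)*(o + 4)*(o^2 - 1) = (o - 1)*(o + 1)*(o + 4)*(o - 1)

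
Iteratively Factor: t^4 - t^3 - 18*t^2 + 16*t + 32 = (t - 4)*(t^3 + 3*t^2 - 6*t - 8) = (t - 4)*(t + 4)*(t^2 - t - 2) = (t - 4)*(t - 2)*(t + 4)*(t + 1)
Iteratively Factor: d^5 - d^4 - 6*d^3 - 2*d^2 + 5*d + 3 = (d - 1)*(d^4 - 6*d^2 - 8*d - 3) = (d - 1)*(d + 1)*(d^3 - d^2 - 5*d - 3) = (d - 1)*(d + 1)^2*(d^2 - 2*d - 3) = (d - 1)*(d + 1)^3*(d - 3)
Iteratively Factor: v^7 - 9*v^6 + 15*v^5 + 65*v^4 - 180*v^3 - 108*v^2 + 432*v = (v + 2)*(v^6 - 11*v^5 + 37*v^4 - 9*v^3 - 162*v^2 + 216*v) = v*(v + 2)*(v^5 - 11*v^4 + 37*v^3 - 9*v^2 - 162*v + 216) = v*(v - 3)*(v + 2)*(v^4 - 8*v^3 + 13*v^2 + 30*v - 72) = v*(v - 3)*(v + 2)^2*(v^3 - 10*v^2 + 33*v - 36) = v*(v - 4)*(v - 3)*(v + 2)^2*(v^2 - 6*v + 9) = v*(v - 4)*(v - 3)^2*(v + 2)^2*(v - 3)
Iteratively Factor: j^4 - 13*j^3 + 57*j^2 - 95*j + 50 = (j - 2)*(j^3 - 11*j^2 + 35*j - 25) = (j - 5)*(j - 2)*(j^2 - 6*j + 5) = (j - 5)*(j - 2)*(j - 1)*(j - 5)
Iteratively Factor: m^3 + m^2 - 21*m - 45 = (m + 3)*(m^2 - 2*m - 15) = (m + 3)^2*(m - 5)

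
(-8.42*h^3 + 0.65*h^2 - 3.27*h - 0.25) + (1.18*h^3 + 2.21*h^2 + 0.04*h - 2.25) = -7.24*h^3 + 2.86*h^2 - 3.23*h - 2.5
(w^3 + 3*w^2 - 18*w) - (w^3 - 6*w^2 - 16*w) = 9*w^2 - 2*w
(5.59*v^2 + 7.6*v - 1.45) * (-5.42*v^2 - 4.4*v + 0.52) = -30.2978*v^4 - 65.788*v^3 - 22.6742*v^2 + 10.332*v - 0.754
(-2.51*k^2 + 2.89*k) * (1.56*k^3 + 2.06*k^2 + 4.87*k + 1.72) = -3.9156*k^5 - 0.662199999999999*k^4 - 6.2703*k^3 + 9.7571*k^2 + 4.9708*k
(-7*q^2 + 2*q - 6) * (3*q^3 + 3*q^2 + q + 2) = -21*q^5 - 15*q^4 - 19*q^3 - 30*q^2 - 2*q - 12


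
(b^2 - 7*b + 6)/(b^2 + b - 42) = (b - 1)/(b + 7)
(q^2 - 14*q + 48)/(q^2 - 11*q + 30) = (q - 8)/(q - 5)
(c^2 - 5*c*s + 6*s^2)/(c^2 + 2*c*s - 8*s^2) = (c - 3*s)/(c + 4*s)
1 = 1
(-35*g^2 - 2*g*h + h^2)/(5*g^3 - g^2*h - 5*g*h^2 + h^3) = (-35*g^2 - 2*g*h + h^2)/(5*g^3 - g^2*h - 5*g*h^2 + h^3)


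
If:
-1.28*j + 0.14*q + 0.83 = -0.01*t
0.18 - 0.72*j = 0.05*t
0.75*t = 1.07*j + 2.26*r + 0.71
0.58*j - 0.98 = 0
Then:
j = 1.69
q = 11.00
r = -7.99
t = -20.73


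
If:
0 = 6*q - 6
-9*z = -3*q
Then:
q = 1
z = 1/3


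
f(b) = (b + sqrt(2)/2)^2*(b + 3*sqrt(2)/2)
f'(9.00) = 310.14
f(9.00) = 1047.94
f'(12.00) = 520.35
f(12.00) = 2280.18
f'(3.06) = 53.23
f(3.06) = 73.53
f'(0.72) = 10.15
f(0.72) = 5.79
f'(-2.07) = 1.72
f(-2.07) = 0.10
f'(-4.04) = 23.90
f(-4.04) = -21.31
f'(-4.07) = 24.42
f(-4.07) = -22.04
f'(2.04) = 30.41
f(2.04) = 31.40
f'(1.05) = 14.23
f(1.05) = 9.79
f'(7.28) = 213.97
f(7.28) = 599.75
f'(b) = (b + sqrt(2)/2)^2 + (b + 3*sqrt(2)/2)*(2*b + sqrt(2)) = 3*b^2 + 5*sqrt(2)*b + 7/2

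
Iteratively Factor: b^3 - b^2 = (b)*(b^2 - b) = b^2*(b - 1)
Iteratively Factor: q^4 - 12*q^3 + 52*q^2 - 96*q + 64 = (q - 2)*(q^3 - 10*q^2 + 32*q - 32) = (q - 4)*(q - 2)*(q^2 - 6*q + 8) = (q - 4)^2*(q - 2)*(q - 2)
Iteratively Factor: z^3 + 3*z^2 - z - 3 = (z + 3)*(z^2 - 1) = (z + 1)*(z + 3)*(z - 1)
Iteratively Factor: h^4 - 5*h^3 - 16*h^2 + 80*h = (h)*(h^3 - 5*h^2 - 16*h + 80) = h*(h - 5)*(h^2 - 16) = h*(h - 5)*(h - 4)*(h + 4)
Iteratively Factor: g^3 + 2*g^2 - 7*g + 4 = (g + 4)*(g^2 - 2*g + 1) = (g - 1)*(g + 4)*(g - 1)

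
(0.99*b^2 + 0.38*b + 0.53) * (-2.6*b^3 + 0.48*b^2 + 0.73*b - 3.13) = -2.574*b^5 - 0.5128*b^4 - 0.4729*b^3 - 2.5669*b^2 - 0.8025*b - 1.6589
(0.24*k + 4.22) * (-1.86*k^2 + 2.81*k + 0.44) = -0.4464*k^3 - 7.1748*k^2 + 11.9638*k + 1.8568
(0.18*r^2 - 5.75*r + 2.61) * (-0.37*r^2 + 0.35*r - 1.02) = -0.0666*r^4 + 2.1905*r^3 - 3.1618*r^2 + 6.7785*r - 2.6622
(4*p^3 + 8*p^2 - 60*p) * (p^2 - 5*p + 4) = 4*p^5 - 12*p^4 - 84*p^3 + 332*p^2 - 240*p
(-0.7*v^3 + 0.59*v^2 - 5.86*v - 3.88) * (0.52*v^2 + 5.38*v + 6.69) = -0.364*v^5 - 3.4592*v^4 - 4.556*v^3 - 29.5973*v^2 - 60.0778*v - 25.9572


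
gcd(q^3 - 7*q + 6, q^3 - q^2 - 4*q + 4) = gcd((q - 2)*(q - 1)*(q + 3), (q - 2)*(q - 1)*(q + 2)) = q^2 - 3*q + 2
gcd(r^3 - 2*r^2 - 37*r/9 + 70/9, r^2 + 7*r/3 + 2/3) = r + 2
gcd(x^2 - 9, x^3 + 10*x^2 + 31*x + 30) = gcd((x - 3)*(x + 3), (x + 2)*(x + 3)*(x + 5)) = x + 3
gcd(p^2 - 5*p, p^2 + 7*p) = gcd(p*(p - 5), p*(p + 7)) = p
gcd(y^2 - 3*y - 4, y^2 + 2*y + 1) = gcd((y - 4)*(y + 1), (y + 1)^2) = y + 1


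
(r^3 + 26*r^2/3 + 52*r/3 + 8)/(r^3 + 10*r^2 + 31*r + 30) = (r^2 + 20*r/3 + 4)/(r^2 + 8*r + 15)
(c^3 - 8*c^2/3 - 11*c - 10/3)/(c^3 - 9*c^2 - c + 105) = (3*c^2 + 7*c + 2)/(3*(c^2 - 4*c - 21))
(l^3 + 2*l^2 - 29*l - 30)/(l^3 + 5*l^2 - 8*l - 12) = (l - 5)/(l - 2)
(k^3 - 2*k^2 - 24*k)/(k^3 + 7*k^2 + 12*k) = (k - 6)/(k + 3)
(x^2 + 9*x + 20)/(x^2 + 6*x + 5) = (x + 4)/(x + 1)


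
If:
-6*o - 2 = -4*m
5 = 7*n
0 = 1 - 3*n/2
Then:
No Solution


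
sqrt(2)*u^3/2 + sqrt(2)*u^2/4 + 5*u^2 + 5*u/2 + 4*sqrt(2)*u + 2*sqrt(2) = (u + 1/2)*(u + 4*sqrt(2))*(sqrt(2)*u/2 + 1)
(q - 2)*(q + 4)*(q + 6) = q^3 + 8*q^2 + 4*q - 48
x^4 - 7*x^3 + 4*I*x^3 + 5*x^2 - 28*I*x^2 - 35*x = x*(x - 7)*(x - I)*(x + 5*I)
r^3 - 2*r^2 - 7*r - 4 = (r - 4)*(r + 1)^2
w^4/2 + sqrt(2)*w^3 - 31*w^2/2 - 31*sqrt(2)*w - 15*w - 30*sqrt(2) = (w/2 + sqrt(2))*(w - 6)*(w + 1)*(w + 5)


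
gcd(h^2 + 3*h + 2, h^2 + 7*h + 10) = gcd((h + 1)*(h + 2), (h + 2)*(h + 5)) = h + 2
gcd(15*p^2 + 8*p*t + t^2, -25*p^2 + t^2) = 5*p + t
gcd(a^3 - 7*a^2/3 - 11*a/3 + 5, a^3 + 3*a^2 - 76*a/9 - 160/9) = a + 5/3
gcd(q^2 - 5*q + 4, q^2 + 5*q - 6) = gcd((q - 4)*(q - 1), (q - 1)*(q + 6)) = q - 1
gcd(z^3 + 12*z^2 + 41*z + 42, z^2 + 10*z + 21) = z^2 + 10*z + 21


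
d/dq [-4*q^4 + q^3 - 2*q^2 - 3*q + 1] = -16*q^3 + 3*q^2 - 4*q - 3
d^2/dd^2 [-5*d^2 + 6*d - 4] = -10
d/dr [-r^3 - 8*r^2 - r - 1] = -3*r^2 - 16*r - 1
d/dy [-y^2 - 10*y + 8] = -2*y - 10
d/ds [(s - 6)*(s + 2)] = 2*s - 4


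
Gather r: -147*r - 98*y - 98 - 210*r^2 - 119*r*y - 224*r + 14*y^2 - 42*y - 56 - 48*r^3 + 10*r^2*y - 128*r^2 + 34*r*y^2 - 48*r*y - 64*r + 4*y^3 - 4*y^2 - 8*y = -48*r^3 + r^2*(10*y - 338) + r*(34*y^2 - 167*y - 435) + 4*y^3 + 10*y^2 - 148*y - 154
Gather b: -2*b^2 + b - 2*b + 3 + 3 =-2*b^2 - b + 6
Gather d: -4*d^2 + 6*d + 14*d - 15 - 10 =-4*d^2 + 20*d - 25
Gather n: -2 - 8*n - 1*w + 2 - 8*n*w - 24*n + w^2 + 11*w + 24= n*(-8*w - 32) + w^2 + 10*w + 24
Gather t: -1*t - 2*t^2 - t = -2*t^2 - 2*t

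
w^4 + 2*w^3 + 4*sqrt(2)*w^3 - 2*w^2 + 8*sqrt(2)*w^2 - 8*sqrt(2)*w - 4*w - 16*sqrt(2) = (w + 2)*(w - sqrt(2))*(w + sqrt(2))*(w + 4*sqrt(2))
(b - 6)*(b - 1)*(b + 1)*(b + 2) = b^4 - 4*b^3 - 13*b^2 + 4*b + 12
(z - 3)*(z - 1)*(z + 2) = z^3 - 2*z^2 - 5*z + 6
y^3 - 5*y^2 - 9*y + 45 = (y - 5)*(y - 3)*(y + 3)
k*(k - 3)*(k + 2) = k^3 - k^2 - 6*k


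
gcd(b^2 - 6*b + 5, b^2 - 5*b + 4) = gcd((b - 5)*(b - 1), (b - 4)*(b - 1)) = b - 1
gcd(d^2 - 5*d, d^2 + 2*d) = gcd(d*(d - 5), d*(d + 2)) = d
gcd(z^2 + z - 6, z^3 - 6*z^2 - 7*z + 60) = z + 3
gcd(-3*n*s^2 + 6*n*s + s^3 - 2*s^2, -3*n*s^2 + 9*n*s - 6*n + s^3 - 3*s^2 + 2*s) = -3*n*s + 6*n + s^2 - 2*s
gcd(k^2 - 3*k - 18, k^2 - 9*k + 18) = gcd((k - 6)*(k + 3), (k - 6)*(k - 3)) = k - 6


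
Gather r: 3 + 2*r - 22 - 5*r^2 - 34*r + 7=-5*r^2 - 32*r - 12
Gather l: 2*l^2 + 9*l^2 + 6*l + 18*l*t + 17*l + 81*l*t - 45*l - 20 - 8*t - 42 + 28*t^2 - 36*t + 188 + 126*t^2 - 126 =11*l^2 + l*(99*t - 22) + 154*t^2 - 44*t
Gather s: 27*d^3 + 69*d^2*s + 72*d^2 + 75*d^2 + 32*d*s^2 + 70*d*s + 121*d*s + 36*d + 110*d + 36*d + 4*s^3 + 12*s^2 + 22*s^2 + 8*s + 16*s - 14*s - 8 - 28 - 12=27*d^3 + 147*d^2 + 182*d + 4*s^3 + s^2*(32*d + 34) + s*(69*d^2 + 191*d + 10) - 48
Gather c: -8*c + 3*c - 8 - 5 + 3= -5*c - 10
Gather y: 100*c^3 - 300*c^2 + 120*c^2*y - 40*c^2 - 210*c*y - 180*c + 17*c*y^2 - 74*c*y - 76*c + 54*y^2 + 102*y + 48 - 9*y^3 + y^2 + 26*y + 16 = 100*c^3 - 340*c^2 - 256*c - 9*y^3 + y^2*(17*c + 55) + y*(120*c^2 - 284*c + 128) + 64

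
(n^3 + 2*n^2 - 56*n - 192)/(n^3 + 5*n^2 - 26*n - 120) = (n - 8)/(n - 5)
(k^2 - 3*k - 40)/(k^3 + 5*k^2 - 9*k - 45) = (k - 8)/(k^2 - 9)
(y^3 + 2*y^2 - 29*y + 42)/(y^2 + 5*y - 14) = y - 3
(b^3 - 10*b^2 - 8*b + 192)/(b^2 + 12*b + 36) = (b^3 - 10*b^2 - 8*b + 192)/(b^2 + 12*b + 36)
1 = 1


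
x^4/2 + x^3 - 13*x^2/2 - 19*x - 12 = (x/2 + 1)*(x - 4)*(x + 1)*(x + 3)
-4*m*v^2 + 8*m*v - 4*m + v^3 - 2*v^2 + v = (-4*m + v)*(v - 1)^2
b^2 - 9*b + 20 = (b - 5)*(b - 4)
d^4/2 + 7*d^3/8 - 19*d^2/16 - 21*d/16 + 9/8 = (d/2 + 1)*(d - 1)*(d - 3/4)*(d + 3/2)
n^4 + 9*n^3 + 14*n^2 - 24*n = n*(n - 1)*(n + 4)*(n + 6)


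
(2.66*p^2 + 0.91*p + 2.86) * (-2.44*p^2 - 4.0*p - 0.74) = -6.4904*p^4 - 12.8604*p^3 - 12.5868*p^2 - 12.1134*p - 2.1164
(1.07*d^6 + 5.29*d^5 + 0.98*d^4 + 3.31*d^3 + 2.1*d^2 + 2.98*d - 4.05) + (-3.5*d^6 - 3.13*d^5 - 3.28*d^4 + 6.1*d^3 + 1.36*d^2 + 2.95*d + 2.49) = -2.43*d^6 + 2.16*d^5 - 2.3*d^4 + 9.41*d^3 + 3.46*d^2 + 5.93*d - 1.56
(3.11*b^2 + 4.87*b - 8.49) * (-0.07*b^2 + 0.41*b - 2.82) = -0.2177*b^4 + 0.9342*b^3 - 6.1792*b^2 - 17.2143*b + 23.9418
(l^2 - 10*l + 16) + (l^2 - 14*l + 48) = 2*l^2 - 24*l + 64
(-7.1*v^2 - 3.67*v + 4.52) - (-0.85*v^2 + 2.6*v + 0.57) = -6.25*v^2 - 6.27*v + 3.95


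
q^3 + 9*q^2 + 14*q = q*(q + 2)*(q + 7)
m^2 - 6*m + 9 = (m - 3)^2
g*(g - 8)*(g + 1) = g^3 - 7*g^2 - 8*g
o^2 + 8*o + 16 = (o + 4)^2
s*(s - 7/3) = s^2 - 7*s/3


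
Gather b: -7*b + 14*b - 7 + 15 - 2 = 7*b + 6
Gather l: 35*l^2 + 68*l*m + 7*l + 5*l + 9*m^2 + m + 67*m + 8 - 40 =35*l^2 + l*(68*m + 12) + 9*m^2 + 68*m - 32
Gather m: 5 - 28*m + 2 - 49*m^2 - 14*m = -49*m^2 - 42*m + 7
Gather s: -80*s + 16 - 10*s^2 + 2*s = -10*s^2 - 78*s + 16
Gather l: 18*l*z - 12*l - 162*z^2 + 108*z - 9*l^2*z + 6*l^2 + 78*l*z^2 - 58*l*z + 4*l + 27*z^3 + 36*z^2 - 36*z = l^2*(6 - 9*z) + l*(78*z^2 - 40*z - 8) + 27*z^3 - 126*z^2 + 72*z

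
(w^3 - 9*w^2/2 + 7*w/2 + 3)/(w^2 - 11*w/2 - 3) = (w^2 - 5*w + 6)/(w - 6)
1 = 1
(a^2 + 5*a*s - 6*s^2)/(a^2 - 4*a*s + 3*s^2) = (-a - 6*s)/(-a + 3*s)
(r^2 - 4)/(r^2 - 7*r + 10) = (r + 2)/(r - 5)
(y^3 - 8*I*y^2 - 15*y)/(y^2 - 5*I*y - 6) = y*(y - 5*I)/(y - 2*I)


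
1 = 1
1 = 1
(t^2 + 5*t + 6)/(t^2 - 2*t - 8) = (t + 3)/(t - 4)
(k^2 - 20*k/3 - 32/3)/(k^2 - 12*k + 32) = (k + 4/3)/(k - 4)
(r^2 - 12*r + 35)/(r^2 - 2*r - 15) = (r - 7)/(r + 3)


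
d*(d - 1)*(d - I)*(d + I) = d^4 - d^3 + d^2 - d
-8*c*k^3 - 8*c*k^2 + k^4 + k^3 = k^2*(-8*c + k)*(k + 1)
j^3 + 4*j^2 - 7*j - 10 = (j - 2)*(j + 1)*(j + 5)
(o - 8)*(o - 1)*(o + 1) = o^3 - 8*o^2 - o + 8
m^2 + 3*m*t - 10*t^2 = (m - 2*t)*(m + 5*t)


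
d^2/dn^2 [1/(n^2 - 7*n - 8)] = 2*(n^2 - 7*n - (2*n - 7)^2 - 8)/(-n^2 + 7*n + 8)^3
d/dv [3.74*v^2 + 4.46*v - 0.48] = 7.48*v + 4.46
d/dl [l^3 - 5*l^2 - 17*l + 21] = 3*l^2 - 10*l - 17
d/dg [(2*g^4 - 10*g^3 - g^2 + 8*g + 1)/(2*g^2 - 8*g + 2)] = (2*g^5 - 17*g^4 + 44*g^3 - 17*g^2 - 2*g + 6)/(g^4 - 8*g^3 + 18*g^2 - 8*g + 1)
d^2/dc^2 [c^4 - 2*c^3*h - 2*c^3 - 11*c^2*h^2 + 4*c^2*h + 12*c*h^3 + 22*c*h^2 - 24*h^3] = 12*c^2 - 12*c*h - 12*c - 22*h^2 + 8*h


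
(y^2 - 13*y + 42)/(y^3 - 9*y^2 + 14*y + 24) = (y - 7)/(y^2 - 3*y - 4)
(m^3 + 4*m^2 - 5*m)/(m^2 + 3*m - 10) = m*(m - 1)/(m - 2)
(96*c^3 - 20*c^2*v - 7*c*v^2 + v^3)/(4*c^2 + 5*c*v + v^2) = (24*c^2 - 11*c*v + v^2)/(c + v)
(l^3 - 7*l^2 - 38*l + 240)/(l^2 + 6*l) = l - 13 + 40/l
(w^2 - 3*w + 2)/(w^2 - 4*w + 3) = (w - 2)/(w - 3)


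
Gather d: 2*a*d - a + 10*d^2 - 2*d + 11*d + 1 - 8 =-a + 10*d^2 + d*(2*a + 9) - 7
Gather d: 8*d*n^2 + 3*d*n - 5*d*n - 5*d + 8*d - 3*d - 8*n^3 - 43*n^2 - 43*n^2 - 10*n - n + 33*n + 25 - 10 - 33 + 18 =d*(8*n^2 - 2*n) - 8*n^3 - 86*n^2 + 22*n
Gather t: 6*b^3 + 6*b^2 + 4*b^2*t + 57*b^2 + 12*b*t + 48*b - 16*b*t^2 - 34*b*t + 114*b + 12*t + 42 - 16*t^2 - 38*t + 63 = 6*b^3 + 63*b^2 + 162*b + t^2*(-16*b - 16) + t*(4*b^2 - 22*b - 26) + 105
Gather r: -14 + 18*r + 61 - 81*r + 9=56 - 63*r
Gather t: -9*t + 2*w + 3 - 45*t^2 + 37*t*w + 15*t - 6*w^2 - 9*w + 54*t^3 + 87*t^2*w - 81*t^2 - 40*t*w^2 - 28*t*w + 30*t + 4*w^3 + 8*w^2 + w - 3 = 54*t^3 + t^2*(87*w - 126) + t*(-40*w^2 + 9*w + 36) + 4*w^3 + 2*w^2 - 6*w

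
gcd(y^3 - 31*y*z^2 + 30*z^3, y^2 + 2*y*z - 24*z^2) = y + 6*z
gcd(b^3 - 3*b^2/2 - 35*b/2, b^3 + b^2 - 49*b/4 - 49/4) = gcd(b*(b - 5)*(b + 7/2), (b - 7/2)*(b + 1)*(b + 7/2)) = b + 7/2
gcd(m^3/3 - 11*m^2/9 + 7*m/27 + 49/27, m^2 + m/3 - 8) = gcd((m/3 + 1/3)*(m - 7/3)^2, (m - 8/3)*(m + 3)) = 1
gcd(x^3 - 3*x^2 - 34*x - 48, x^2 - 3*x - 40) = x - 8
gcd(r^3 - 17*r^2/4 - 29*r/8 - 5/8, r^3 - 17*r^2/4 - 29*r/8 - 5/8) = r^3 - 17*r^2/4 - 29*r/8 - 5/8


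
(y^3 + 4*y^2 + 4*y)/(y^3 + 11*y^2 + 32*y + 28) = y/(y + 7)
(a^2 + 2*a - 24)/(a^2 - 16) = (a + 6)/(a + 4)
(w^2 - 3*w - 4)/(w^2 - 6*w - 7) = (w - 4)/(w - 7)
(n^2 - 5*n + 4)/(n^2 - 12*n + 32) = (n - 1)/(n - 8)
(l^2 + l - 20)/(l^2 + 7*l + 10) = (l - 4)/(l + 2)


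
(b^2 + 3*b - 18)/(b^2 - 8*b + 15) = (b + 6)/(b - 5)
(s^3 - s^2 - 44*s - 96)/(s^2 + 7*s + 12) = s - 8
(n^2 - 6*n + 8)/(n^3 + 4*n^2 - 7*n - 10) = (n - 4)/(n^2 + 6*n + 5)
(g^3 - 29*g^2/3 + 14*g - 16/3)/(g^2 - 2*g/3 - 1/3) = (3*g^2 - 26*g + 16)/(3*g + 1)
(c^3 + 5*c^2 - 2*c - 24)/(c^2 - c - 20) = (c^2 + c - 6)/(c - 5)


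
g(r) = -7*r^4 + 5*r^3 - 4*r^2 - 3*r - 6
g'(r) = -28*r^3 + 15*r^2 - 8*r - 3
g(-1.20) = -31.32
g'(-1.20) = 76.58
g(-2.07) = -189.80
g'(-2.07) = 326.19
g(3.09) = -544.11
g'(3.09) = -710.60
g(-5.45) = -7093.52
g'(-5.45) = 5018.74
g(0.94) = -13.67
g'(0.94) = -20.52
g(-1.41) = -51.41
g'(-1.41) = 116.59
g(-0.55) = -7.03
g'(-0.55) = 10.60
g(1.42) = -32.47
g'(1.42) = -64.29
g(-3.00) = -735.00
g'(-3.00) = 912.00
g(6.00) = -8160.00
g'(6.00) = -5559.00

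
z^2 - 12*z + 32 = (z - 8)*(z - 4)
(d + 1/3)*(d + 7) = d^2 + 22*d/3 + 7/3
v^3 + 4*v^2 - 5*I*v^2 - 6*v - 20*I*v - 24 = (v + 4)*(v - 3*I)*(v - 2*I)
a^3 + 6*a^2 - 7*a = a*(a - 1)*(a + 7)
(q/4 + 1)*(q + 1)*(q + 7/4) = q^3/4 + 27*q^2/16 + 51*q/16 + 7/4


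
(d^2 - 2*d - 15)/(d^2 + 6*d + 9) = (d - 5)/(d + 3)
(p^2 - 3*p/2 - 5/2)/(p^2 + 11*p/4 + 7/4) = 2*(2*p - 5)/(4*p + 7)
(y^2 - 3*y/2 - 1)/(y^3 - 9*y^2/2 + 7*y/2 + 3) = 1/(y - 3)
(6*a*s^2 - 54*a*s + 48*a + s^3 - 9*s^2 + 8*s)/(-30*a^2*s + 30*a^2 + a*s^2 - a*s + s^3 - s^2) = (s - 8)/(-5*a + s)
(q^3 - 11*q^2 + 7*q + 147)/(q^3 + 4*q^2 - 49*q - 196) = (q^2 - 4*q - 21)/(q^2 + 11*q + 28)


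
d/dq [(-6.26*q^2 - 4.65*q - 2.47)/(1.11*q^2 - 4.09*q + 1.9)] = (30.7649*q^2 - 18.3046*q - 18.9373)/(1.2321*q^4 - 9.0798*q^3 + 20.9461*q^2 - 15.542*q + 3.61)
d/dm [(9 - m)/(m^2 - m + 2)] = (-m^2 + m + (m - 9)*(2*m - 1) - 2)/(m^2 - m + 2)^2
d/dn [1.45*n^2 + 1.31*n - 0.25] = 2.9*n + 1.31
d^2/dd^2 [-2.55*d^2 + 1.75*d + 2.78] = -5.10000000000000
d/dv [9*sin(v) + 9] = 9*cos(v)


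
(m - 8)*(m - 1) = m^2 - 9*m + 8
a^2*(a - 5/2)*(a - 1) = a^4 - 7*a^3/2 + 5*a^2/2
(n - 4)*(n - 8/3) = n^2 - 20*n/3 + 32/3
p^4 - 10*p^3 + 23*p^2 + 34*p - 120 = (p - 5)*(p - 4)*(p - 3)*(p + 2)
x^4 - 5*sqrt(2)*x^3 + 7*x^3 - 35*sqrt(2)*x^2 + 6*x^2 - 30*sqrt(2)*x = x*(x + 1)*(x + 6)*(x - 5*sqrt(2))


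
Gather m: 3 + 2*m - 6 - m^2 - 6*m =-m^2 - 4*m - 3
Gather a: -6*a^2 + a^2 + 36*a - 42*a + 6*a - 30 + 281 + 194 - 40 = 405 - 5*a^2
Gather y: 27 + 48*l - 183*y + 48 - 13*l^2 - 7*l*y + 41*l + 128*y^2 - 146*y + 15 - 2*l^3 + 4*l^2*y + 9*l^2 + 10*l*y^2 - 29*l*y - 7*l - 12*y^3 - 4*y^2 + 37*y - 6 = -2*l^3 - 4*l^2 + 82*l - 12*y^3 + y^2*(10*l + 124) + y*(4*l^2 - 36*l - 292) + 84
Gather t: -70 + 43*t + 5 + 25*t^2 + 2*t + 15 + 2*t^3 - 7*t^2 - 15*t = 2*t^3 + 18*t^2 + 30*t - 50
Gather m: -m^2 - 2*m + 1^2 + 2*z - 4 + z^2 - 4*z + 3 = -m^2 - 2*m + z^2 - 2*z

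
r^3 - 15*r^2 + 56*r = r*(r - 8)*(r - 7)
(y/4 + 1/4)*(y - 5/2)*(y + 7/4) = y^3/4 + y^2/16 - 41*y/32 - 35/32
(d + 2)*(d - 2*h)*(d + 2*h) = d^3 + 2*d^2 - 4*d*h^2 - 8*h^2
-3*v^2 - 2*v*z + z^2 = (-3*v + z)*(v + z)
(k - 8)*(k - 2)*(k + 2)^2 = k^4 - 6*k^3 - 20*k^2 + 24*k + 64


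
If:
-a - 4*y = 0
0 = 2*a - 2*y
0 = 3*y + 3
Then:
No Solution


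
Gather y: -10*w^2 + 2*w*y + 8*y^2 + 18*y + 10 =-10*w^2 + 8*y^2 + y*(2*w + 18) + 10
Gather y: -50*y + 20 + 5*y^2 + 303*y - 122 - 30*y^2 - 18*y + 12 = -25*y^2 + 235*y - 90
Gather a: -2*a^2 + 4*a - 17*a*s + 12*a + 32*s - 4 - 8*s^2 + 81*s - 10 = -2*a^2 + a*(16 - 17*s) - 8*s^2 + 113*s - 14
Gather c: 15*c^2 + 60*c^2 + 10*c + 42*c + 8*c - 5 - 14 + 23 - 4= 75*c^2 + 60*c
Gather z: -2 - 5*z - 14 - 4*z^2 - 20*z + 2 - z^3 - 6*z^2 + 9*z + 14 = -z^3 - 10*z^2 - 16*z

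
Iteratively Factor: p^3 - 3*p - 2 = (p + 1)*(p^2 - p - 2) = (p - 2)*(p + 1)*(p + 1)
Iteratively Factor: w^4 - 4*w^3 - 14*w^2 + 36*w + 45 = (w - 3)*(w^3 - w^2 - 17*w - 15) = (w - 5)*(w - 3)*(w^2 + 4*w + 3) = (w - 5)*(w - 3)*(w + 3)*(w + 1)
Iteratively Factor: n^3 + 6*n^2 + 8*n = (n + 2)*(n^2 + 4*n) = (n + 2)*(n + 4)*(n)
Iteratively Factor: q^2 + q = (q + 1)*(q)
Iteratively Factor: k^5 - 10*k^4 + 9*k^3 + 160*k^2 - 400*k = (k - 5)*(k^4 - 5*k^3 - 16*k^2 + 80*k) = (k - 5)*(k + 4)*(k^3 - 9*k^2 + 20*k) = (k - 5)*(k - 4)*(k + 4)*(k^2 - 5*k) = k*(k - 5)*(k - 4)*(k + 4)*(k - 5)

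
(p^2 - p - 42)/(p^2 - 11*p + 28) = (p + 6)/(p - 4)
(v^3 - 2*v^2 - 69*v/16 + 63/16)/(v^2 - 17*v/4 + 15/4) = (16*v^2 + 16*v - 21)/(4*(4*v - 5))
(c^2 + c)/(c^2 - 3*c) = (c + 1)/(c - 3)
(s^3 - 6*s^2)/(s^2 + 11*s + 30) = s^2*(s - 6)/(s^2 + 11*s + 30)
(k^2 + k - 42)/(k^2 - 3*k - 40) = (-k^2 - k + 42)/(-k^2 + 3*k + 40)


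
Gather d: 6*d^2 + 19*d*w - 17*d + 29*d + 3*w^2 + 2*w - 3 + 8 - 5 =6*d^2 + d*(19*w + 12) + 3*w^2 + 2*w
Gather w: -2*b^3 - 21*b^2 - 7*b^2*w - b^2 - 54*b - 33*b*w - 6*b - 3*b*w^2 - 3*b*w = -2*b^3 - 22*b^2 - 3*b*w^2 - 60*b + w*(-7*b^2 - 36*b)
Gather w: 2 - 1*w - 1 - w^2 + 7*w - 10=-w^2 + 6*w - 9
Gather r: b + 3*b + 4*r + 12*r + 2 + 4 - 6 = 4*b + 16*r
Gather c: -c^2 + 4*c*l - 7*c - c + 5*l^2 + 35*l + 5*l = -c^2 + c*(4*l - 8) + 5*l^2 + 40*l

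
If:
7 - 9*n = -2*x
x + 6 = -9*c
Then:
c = -x/9 - 2/3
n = 2*x/9 + 7/9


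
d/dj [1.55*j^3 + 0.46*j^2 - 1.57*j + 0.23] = 4.65*j^2 + 0.92*j - 1.57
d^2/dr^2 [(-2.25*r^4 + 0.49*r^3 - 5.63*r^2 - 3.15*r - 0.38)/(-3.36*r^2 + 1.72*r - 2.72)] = (50.8032*r^6 - 78.0192*r^5 + 163.3176*r^4 - 26.1669440000001*r^3 - 69.470592*r^2 - 207.658752*r + 108.082496)/(37.933056*r^6 - 58.254336*r^5 + 121.943808*r^4 - 99.404992*r^3 + 98.716416*r^2 - 38.175744*r + 20.123648)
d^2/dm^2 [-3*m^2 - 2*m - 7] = -6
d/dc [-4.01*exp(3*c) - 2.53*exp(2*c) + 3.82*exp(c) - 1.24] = (-12.03*exp(2*c) - 5.06*exp(c) + 3.82)*exp(c)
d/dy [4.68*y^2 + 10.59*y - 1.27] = 9.36*y + 10.59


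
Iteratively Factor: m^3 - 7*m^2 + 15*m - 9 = (m - 1)*(m^2 - 6*m + 9) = (m - 3)*(m - 1)*(m - 3)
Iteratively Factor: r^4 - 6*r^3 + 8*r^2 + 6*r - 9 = (r - 1)*(r^3 - 5*r^2 + 3*r + 9) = (r - 3)*(r - 1)*(r^2 - 2*r - 3) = (r - 3)^2*(r - 1)*(r + 1)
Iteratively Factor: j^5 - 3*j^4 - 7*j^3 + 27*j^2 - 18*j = (j - 1)*(j^4 - 2*j^3 - 9*j^2 + 18*j) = (j - 2)*(j - 1)*(j^3 - 9*j) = (j - 3)*(j - 2)*(j - 1)*(j^2 + 3*j) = j*(j - 3)*(j - 2)*(j - 1)*(j + 3)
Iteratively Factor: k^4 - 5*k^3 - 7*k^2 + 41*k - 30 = (k - 1)*(k^3 - 4*k^2 - 11*k + 30) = (k - 2)*(k - 1)*(k^2 - 2*k - 15) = (k - 2)*(k - 1)*(k + 3)*(k - 5)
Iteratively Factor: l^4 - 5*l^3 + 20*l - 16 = (l + 2)*(l^3 - 7*l^2 + 14*l - 8) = (l - 1)*(l + 2)*(l^2 - 6*l + 8) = (l - 4)*(l - 1)*(l + 2)*(l - 2)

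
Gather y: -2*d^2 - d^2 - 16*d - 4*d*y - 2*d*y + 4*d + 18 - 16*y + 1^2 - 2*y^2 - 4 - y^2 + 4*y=-3*d^2 - 12*d - 3*y^2 + y*(-6*d - 12) + 15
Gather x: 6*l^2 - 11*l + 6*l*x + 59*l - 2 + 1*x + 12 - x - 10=6*l^2 + 6*l*x + 48*l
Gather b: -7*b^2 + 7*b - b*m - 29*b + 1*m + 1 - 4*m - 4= -7*b^2 + b*(-m - 22) - 3*m - 3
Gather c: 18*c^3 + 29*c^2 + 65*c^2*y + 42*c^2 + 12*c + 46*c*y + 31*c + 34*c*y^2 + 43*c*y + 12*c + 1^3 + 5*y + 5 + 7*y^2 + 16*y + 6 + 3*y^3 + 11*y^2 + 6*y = 18*c^3 + c^2*(65*y + 71) + c*(34*y^2 + 89*y + 55) + 3*y^3 + 18*y^2 + 27*y + 12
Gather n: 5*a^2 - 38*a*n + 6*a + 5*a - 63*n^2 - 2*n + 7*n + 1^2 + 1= 5*a^2 + 11*a - 63*n^2 + n*(5 - 38*a) + 2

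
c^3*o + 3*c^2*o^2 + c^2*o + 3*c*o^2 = c*(c + 3*o)*(c*o + o)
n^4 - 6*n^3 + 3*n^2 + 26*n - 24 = (n - 4)*(n - 3)*(n - 1)*(n + 2)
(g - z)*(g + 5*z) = g^2 + 4*g*z - 5*z^2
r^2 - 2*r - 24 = (r - 6)*(r + 4)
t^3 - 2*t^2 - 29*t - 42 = (t - 7)*(t + 2)*(t + 3)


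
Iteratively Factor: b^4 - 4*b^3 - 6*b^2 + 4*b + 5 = (b + 1)*(b^3 - 5*b^2 - b + 5) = (b - 5)*(b + 1)*(b^2 - 1) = (b - 5)*(b + 1)^2*(b - 1)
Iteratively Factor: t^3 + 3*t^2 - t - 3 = (t + 1)*(t^2 + 2*t - 3) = (t + 1)*(t + 3)*(t - 1)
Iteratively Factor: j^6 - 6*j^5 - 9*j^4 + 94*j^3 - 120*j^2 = (j)*(j^5 - 6*j^4 - 9*j^3 + 94*j^2 - 120*j) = j*(j - 3)*(j^4 - 3*j^3 - 18*j^2 + 40*j) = j*(j - 5)*(j - 3)*(j^3 + 2*j^2 - 8*j) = j*(j - 5)*(j - 3)*(j - 2)*(j^2 + 4*j) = j^2*(j - 5)*(j - 3)*(j - 2)*(j + 4)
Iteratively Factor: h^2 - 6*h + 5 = (h - 5)*(h - 1)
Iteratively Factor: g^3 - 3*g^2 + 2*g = (g)*(g^2 - 3*g + 2) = g*(g - 1)*(g - 2)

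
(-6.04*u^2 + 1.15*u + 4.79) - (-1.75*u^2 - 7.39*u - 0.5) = -4.29*u^2 + 8.54*u + 5.29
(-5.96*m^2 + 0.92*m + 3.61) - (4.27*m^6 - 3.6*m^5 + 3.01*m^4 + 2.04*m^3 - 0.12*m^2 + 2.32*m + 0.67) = -4.27*m^6 + 3.6*m^5 - 3.01*m^4 - 2.04*m^3 - 5.84*m^2 - 1.4*m + 2.94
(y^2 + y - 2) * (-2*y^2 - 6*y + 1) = -2*y^4 - 8*y^3 - y^2 + 13*y - 2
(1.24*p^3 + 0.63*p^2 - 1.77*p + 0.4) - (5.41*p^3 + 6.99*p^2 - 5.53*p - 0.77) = -4.17*p^3 - 6.36*p^2 + 3.76*p + 1.17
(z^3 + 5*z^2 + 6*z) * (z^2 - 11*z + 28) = z^5 - 6*z^4 - 21*z^3 + 74*z^2 + 168*z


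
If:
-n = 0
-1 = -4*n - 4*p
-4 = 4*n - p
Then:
No Solution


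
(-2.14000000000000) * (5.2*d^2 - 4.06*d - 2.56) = -11.128*d^2 + 8.6884*d + 5.4784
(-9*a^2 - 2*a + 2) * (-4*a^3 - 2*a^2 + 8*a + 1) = 36*a^5 + 26*a^4 - 76*a^3 - 29*a^2 + 14*a + 2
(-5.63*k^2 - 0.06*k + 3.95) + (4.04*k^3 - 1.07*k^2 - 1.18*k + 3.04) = 4.04*k^3 - 6.7*k^2 - 1.24*k + 6.99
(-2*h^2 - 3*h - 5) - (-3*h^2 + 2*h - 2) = h^2 - 5*h - 3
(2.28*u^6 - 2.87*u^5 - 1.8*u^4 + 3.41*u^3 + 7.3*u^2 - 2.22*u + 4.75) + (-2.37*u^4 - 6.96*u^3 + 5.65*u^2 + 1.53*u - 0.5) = 2.28*u^6 - 2.87*u^5 - 4.17*u^4 - 3.55*u^3 + 12.95*u^2 - 0.69*u + 4.25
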